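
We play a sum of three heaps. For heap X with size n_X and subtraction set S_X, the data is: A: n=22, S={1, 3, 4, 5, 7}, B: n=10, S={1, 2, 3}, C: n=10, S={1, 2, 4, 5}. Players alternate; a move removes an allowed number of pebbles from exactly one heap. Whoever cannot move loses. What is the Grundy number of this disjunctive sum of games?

Heap A, S = {1, 3, 4, 5, 7}:
G(0) = 0
G(1) = mex{0} = 1
G(2) = mex{1} = 0
G(3) = mex{0,0} = 1
G(4) = mex{1,1,0} = 2
G(5) = mex{2,0,1,0} = 3
G(6) = mex{3,1,0,1} = 2
G(7) = mex{2,2,1,0,0} = 3
G(8) = mex{3,3,2,1,1} = 0
G(9) = mex{0,2,3,2,0} = 1
G(10) = mex{1,3,2,3,1} = 0
G(11) = mex{0,0,3,2,2} = 1
G(12) = mex{1,1,0,3,3} = 2
G(13) = mex{2,0,1,0,2} = 3
G(14) = mex{3,1,0,1,3} = 2
G(15) = mex{2,2,1,0,0} = 3
G(16) = mex{3,3,2,1,1} = 0
G(17) = mex{0,2,3,2,0} = 1
G(18) = mex{1,3,2,3,1} = 0
G(19) = mex{0,0,3,2,2} = 1
G(20) = mex{1,1,0,3,3} = 2
G(21) = mex{2,0,1,0,2} = 3
G(22) = mex{3,1,0,1,3} = 2
G_A(22) = 2.
Heap B, S = {1, 2, 3}:
n :  0  1  2  3  4  5  6  7  8  9 10
G :  0  1  2  3  0  1  2  3  0  1  2
G_B(10) = 2.
Heap C, S = {1, 2, 4, 5}:
n :  0  1  2  3  4  5  6  7  8  9 10
G :  0  1  2  0  1  2  0  1  2  0  1
G_C(10) = 1.
Combined Grundy value = 2 ⊕ 2 ⊕ 1 = 1.

1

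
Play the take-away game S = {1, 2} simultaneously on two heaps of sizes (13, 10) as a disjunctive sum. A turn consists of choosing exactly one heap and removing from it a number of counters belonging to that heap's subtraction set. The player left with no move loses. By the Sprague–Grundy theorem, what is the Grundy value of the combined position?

All heaps use S = {1, 2}:
n :  0  1  2  3  4  5  6  7  8  9 10 11 12 13
G :  0  1  2  0  1  2  0  1  2  0  1  2  0  1
Heap A: G(13) = 1.
Heap B: G(10) = 1.
Combined Grundy value = 1 ⊕ 1 = 0.

0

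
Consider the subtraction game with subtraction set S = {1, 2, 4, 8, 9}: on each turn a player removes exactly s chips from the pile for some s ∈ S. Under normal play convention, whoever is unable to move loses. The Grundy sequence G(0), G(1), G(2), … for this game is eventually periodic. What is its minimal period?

n :  0  1  2  3  4  5  6  7  8  9 10 11 12 13 14 15 16 17 18 19 20 21 22 23 24 25 26 27
G :  0  1  2  0  1  2  0  1  2  3  4  5  3  0  1  2  0  1  2  0  1  2  3  4  5  3  0  1
G(n+13) = G(n) holds for n = 0,…,8 (a full window of length max(S) = 9), so the sequence is purely periodic with period 13.

13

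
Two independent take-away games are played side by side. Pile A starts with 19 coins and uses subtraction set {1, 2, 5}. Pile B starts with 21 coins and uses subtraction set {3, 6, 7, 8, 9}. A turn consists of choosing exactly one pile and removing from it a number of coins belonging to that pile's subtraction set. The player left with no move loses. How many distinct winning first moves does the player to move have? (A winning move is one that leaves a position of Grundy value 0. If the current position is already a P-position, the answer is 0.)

Pile A, S = {1, 2, 5}:
G(0) = 0
G(1) = mex{0} = 1
G(2) = mex{1,0} = 2
G(3) = mex{2,1} = 0
G(4) = mex{0,2} = 1
G(5) = mex{1,0,0} = 2
G(6) = mex{2,1,1} = 0
G(7) = mex{0,2,2} = 1
G(8) = mex{1,0,0} = 2
G(9) = mex{2,1,1} = 0
G(10) = mex{0,2,2} = 1
G(11) = mex{1,0,0} = 2
G(12) = mex{2,1,1} = 0
G(13) = mex{0,2,2} = 1
G(14) = mex{1,0,0} = 2
G(15) = mex{2,1,1} = 0
G(16) = mex{0,2,2} = 1
G(17) = mex{1,0,0} = 2
G(18) = mex{2,1,1} = 0
G(19) = mex{0,2,2} = 1
G_A(19) = 1.
Pile B, S = {3, 6, 7, 8, 9}:
n :  0  1  2  3  4  5  6  7  8  9 10 11 12 13 14 15 16 17 18 19 20 21
G :  0  0  0  1  1  1  2  2  2  3  3  3  0  0  0  1  1  1  2  2  2  3
G_B(21) = 3.
Combined Grundy value = 1 ⊕ 3 = 2.
A winning move leaves total XOR = 0, i.e. changes one component's Grundy value g to g ⊕ X where X is the current total.
Pile A: need g' = 1⊕2 = 3. Options: 19−1→G=0, 19−2→G=2, 19−5→G=2. Hits: 0.
Pile B: need g' = 3⊕2 = 1. Options: 21−3→G=2, 21−6→G=1, 21−7→G=0, 21−8→G=0, 21−9→G=0. Hits: 1.

1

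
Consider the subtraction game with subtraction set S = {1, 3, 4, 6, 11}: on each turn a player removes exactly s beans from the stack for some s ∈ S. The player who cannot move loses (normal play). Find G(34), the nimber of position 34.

2

G(0) = 0
G(1) = mex{0} = 1
G(2) = mex{1} = 0
G(3) = mex{0,0} = 1
G(4) = mex{1,1,0} = 2
G(5) = mex{2,0,1} = 3
G(6) = mex{3,1,0,0} = 2
G(7) = mex{2,2,1,1} = 0
G(8) = mex{0,3,2,0} = 1
G(9) = mex{1,2,3,1} = 0
G(10) = mex{0,0,2,2} = 1
G(11) = mex{1,1,0,3,0} = 2
G(12) = mex{2,0,1,2,1} = 3
G(13) = mex{3,1,0,0,0} = 2
G(14) = mex{2,2,1,1,1} = 0
G(15) = mex{0,3,2,0,2} = 1
G(16) = mex{1,2,3,1,3} = 0
G(17) = mex{0,0,2,2,2} = 1
G(18) = mex{1,1,0,3,0} = 2
G(19) = mex{2,0,1,2,1} = 3
G(20) = mex{3,1,0,0,0} = 2
G(21) = mex{2,2,1,1,1} = 0
G(22) = mex{0,3,2,0,2} = 1
G(23) = mex{1,2,3,1,3} = 0
G(24) = mex{0,0,2,2,2} = 1
G(25) = mex{1,1,0,3,0} = 2
G(26) = mex{2,0,1,2,1} = 3
G(27) = mex{3,1,0,0,0} = 2
G(28) = mex{2,2,1,1,1} = 0
G(29) = mex{0,3,2,0,2} = 1
G(30) = mex{1,2,3,1,3} = 0
G(31) = mex{0,0,2,2,2} = 1
G(32) = mex{1,1,0,3,0} = 2
G(33) = mex{2,0,1,2,1} = 3
G(34) = mex{3,1,0,0,0} = 2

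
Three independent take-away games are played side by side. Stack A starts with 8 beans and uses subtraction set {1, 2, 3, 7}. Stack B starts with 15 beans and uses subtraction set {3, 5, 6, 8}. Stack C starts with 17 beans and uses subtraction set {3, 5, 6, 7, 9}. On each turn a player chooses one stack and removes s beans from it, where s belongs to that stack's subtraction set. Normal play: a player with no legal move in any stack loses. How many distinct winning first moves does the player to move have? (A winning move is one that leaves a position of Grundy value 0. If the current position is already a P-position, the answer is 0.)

0

Stack A, S = {1, 2, 3, 7}:
n : 0 1 2 3 4 5 6 7 8
G : 0 1 2 3 0 1 2 3 0
G_A(8) = 0.
Stack B, S = {3, 5, 6, 8}:
G(0) = 0
G(1) = mex{} = 0
G(2) = mex{} = 0
G(3) = mex{0} = 1
G(4) = mex{0} = 1
G(5) = mex{0,0} = 1
G(6) = mex{1,0,0} = 2
G(7) = mex{1,0,0} = 2
G(8) = mex{1,1,0,0} = 2
G(9) = mex{2,1,1,0} = 3
G(10) = mex{2,1,1,0} = 3
G(11) = mex{2,2,1,1} = 0
G(12) = mex{3,2,2,1} = 0
G(13) = mex{3,2,2,1} = 0
G(14) = mex{0,3,2,2} = 1
G(15) = mex{0,3,3,2} = 1
G_B(15) = 1.
Stack C, S = {3, 5, 6, 7, 9}:
G(0) = 0
G(1) = mex{} = 0
G(2) = mex{} = 0
G(3) = mex{0} = 1
G(4) = mex{0} = 1
G(5) = mex{0,0} = 1
G(6) = mex{1,0,0} = 2
G(7) = mex{1,0,0,0} = 2
G(8) = mex{1,1,0,0} = 2
G(9) = mex{2,1,1,0,0} = 3
G(10) = mex{2,1,1,1,0} = 3
G(11) = mex{2,2,1,1,0} = 3
G(12) = mex{3,2,2,1,1} = 0
G(13) = mex{3,2,2,2,1} = 0
G(14) = mex{3,3,2,2,1} = 0
G(15) = mex{0,3,3,2,2} = 1
G(16) = mex{0,3,3,3,2} = 1
G(17) = mex{0,0,3,3,2} = 1
G_C(17) = 1.
Combined Grundy value = 0 ⊕ 1 ⊕ 1 = 0.
A winning move leaves total XOR = 0, i.e. changes one component's Grundy value g to g ⊕ X where X is the current total.
Stack A: target g' = 0⊕0 = 0, but every legal move changes the Grundy value (mex property), so 0 moves.
Stack B: target g' = 1⊕0 = 1, but every legal move changes the Grundy value (mex property), so 0 moves.
Stack C: target g' = 1⊕0 = 1, but every legal move changes the Grundy value (mex property), so 0 moves.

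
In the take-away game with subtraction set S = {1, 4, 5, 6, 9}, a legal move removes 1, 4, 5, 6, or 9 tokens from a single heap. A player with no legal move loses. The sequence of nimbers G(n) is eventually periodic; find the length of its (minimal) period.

G(0) = 0
G(1) = mex{0} = 1
G(2) = mex{1} = 0
G(3) = mex{0} = 1
G(4) = mex{1,0} = 2
G(5) = mex{2,1,0} = 3
G(6) = mex{3,0,1,0} = 2
G(7) = mex{2,1,0,1} = 3
G(8) = mex{3,2,1,0} = 4
G(9) = mex{4,3,2,1,0} = 5
G(10) = mex{5,2,3,2,1} = 0
G(11) = mex{0,3,2,3,0} = 1
G(12) = mex{1,4,3,2,1} = 0
G(13) = mex{0,5,4,3,2} = 1
G(14) = mex{1,0,5,4,3} = 2
G(15) = mex{2,1,0,5,2} = 3
G(16) = mex{3,0,1,0,3} = 2
G(17) = mex{2,1,0,1,4} = 3
G(18) = mex{3,2,1,0,5} = 4
G(19) = mex{4,3,2,1,0} = 5
G(20) = mex{5,2,3,2,1} = 0
G(21) = mex{0,3,2,3,0} = 1
G(n+10) = G(n) holds for n = 0,…,8 (a full window of length max(S) = 9), so the sequence is purely periodic with period 10.

10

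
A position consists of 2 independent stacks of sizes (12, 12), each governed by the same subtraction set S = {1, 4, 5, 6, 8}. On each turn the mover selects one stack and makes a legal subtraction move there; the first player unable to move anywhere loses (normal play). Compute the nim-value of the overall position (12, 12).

All stacks use S = {1, 4, 5, 6, 8}:
G(0) = 0
G(1) = mex{0} = 1
G(2) = mex{1} = 0
G(3) = mex{0} = 1
G(4) = mex{1,0} = 2
G(5) = mex{2,1,0} = 3
G(6) = mex{3,0,1,0} = 2
G(7) = mex{2,1,0,1} = 3
G(8) = mex{3,2,1,0,0} = 4
G(9) = mex{4,3,2,1,1} = 0
G(10) = mex{0,2,3,2,0} = 1
G(11) = mex{1,3,2,3,1} = 0
G(12) = mex{0,4,3,2,2} = 1
Stack A: G(12) = 1.
Stack B: G(12) = 1.
Combined Grundy value = 1 ⊕ 1 = 0.

0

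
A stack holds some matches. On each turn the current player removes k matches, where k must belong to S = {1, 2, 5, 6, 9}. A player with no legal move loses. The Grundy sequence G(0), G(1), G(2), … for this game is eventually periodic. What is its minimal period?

n :  0  1  2  3  4  5  6  7  8  9 10 11 12 13 14 15 16 17
G :  0  1  2  0  1  2  3  0  1  2  0  1  2  3  0  1  2  0
G(n+7) = G(n) holds for n = 0,…,8 (a full window of length max(S) = 9), so the sequence is purely periodic with period 7.

7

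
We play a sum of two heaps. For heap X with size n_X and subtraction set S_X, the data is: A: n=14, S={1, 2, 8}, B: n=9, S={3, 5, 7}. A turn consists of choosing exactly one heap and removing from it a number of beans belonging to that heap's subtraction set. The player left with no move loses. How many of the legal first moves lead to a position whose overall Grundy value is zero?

Heap A, S = {1, 2, 8}:
G(0) = 0
G(1) = mex{0} = 1
G(2) = mex{1,0} = 2
G(3) = mex{2,1} = 0
G(4) = mex{0,2} = 1
G(5) = mex{1,0} = 2
G(6) = mex{2,1} = 0
G(7) = mex{0,2} = 1
G(8) = mex{1,0,0} = 2
G(9) = mex{2,1,1} = 0
G(10) = mex{0,2,2} = 1
G(11) = mex{1,0,0} = 2
G(12) = mex{2,1,1} = 0
G(13) = mex{0,2,2} = 1
G(14) = mex{1,0,0} = 2
G_A(14) = 2.
Heap B, S = {3, 5, 7}:
n : 0 1 2 3 4 5 6 7 8 9
G : 0 0 0 1 1 1 2 2 2 3
G_B(9) = 3.
Combined Grundy value = 2 ⊕ 3 = 1.
A winning move leaves total XOR = 0, i.e. changes one component's Grundy value g to g ⊕ X where X is the current total.
Heap A: need g' = 2⊕1 = 3. Options: 14−1→G=1, 14−2→G=0, 14−8→G=0. Hits: 0.
Heap B: need g' = 3⊕1 = 2. Options: 9−3→G=2, 9−5→G=1, 9−7→G=0. Hits: 1.

1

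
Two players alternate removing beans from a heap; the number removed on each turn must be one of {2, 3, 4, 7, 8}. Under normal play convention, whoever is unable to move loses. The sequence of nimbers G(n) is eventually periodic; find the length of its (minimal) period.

11

n :  0  1  2  3  4  5  6  7  8  9 10 11 12 13 14 15 16 17 18 19 20 21 22 23
G :  0  0  1  1  2  2  0  3  1  4  2  0  0  1  1  2  2  0  3  1  4  2  0  0
G(n+11) = G(n) holds for n = 0,…,7 (a full window of length max(S) = 8), so the sequence is purely periodic with period 11.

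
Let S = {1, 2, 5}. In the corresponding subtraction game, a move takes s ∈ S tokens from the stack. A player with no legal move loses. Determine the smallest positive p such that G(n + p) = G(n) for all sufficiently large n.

n :  0  1  2  3  4  5  6  7  8  9 10 11 12 13 14
G :  0  1  2  0  1  2  0  1  2  0  1  2  0  1  2
G(n+3) = G(n) holds for n = 0,…,4 (a full window of length max(S) = 5), so the sequence is purely periodic with period 3.

3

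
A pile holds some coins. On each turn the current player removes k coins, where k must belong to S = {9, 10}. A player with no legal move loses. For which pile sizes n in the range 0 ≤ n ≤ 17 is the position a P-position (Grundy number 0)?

0, 1, 2, 3, 4, 5, 6, 7, 8

n :  0  1  2  3  4  5  6  7  8  9 10 11 12 13 14 15 16 17
G :  0  0  0  0  0  0  0  0  0  1  1  1  1  1  1  1  1  1
P-positions are exactly the n with G(n) = 0.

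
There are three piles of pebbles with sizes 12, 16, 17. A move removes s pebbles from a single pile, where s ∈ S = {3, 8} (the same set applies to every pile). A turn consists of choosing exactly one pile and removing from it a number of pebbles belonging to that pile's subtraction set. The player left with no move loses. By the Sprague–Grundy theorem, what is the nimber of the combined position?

1

All piles use S = {3, 8}:
G(0) = 0
G(1) = mex{} = 0
G(2) = mex{} = 0
G(3) = mex{0} = 1
G(4) = mex{0} = 1
G(5) = mex{0} = 1
G(6) = mex{1} = 0
G(7) = mex{1} = 0
G(8) = mex{1,0} = 2
G(9) = mex{0,0} = 1
G(10) = mex{0,0} = 1
G(11) = mex{2,1} = 0
G(12) = mex{1,1} = 0
G(13) = mex{1,1} = 0
G(14) = mex{0,0} = 1
G(15) = mex{0,0} = 1
G(16) = mex{0,2} = 1
G(17) = mex{1,1} = 0
Pile A: G(12) = 0.
Pile B: G(16) = 1.
Pile C: G(17) = 0.
Combined Grundy value = 0 ⊕ 1 ⊕ 0 = 1.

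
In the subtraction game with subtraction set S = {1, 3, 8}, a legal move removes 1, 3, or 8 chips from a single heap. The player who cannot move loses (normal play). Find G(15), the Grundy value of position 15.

G(0) = 0
G(1) = mex{0} = 1
G(2) = mex{1} = 0
G(3) = mex{0,0} = 1
G(4) = mex{1,1} = 0
G(5) = mex{0,0} = 1
G(6) = mex{1,1} = 0
G(7) = mex{0,0} = 1
G(8) = mex{1,1,0} = 2
G(9) = mex{2,0,1} = 3
G(10) = mex{3,1,0} = 2
G(11) = mex{2,2,1} = 0
G(12) = mex{0,3,0} = 1
G(13) = mex{1,2,1} = 0
G(14) = mex{0,0,0} = 1
G(15) = mex{1,1,1} = 0

0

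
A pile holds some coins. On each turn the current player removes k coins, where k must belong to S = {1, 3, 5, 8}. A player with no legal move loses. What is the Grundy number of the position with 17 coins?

G(0) = 0
G(1) = mex{0} = 1
G(2) = mex{1} = 0
G(3) = mex{0,0} = 1
G(4) = mex{1,1} = 0
G(5) = mex{0,0,0} = 1
G(6) = mex{1,1,1} = 0
G(7) = mex{0,0,0} = 1
G(8) = mex{1,1,1,0} = 2
G(9) = mex{2,0,0,1} = 3
G(10) = mex{3,1,1,0} = 2
G(11) = mex{2,2,0,1} = 3
G(12) = mex{3,3,1,0} = 2
G(13) = mex{2,2,2,1} = 0
G(14) = mex{0,3,3,0} = 1
G(15) = mex{1,2,2,1} = 0
G(16) = mex{0,0,3,2} = 1
G(17) = mex{1,1,2,3} = 0

0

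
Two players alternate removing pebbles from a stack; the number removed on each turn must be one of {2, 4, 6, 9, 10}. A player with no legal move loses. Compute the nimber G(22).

3

G(0) = 0
G(1) = mex{} = 0
G(2) = mex{0} = 1
G(3) = mex{0} = 1
G(4) = mex{1,0} = 2
G(5) = mex{1,0} = 2
G(6) = mex{2,1,0} = 3
G(7) = mex{2,1,0} = 3
G(8) = mex{3,2,1} = 0
G(9) = mex{3,2,1,0} = 4
G(10) = mex{0,3,2,0,0} = 1
G(11) = mex{4,3,2,1,0} = 5
G(12) = mex{1,0,3,1,1} = 2
G(13) = mex{5,4,3,2,1} = 0
G(14) = mex{2,1,0,2,2} = 3
G(15) = mex{0,5,4,3,2} = 1
G(16) = mex{3,2,1,3,3} = 0
G(17) = mex{1,0,5,0,3} = 2
G(18) = mex{0,3,2,4,0} = 1
G(19) = mex{2,1,0,1,4} = 3
G(20) = mex{1,0,3,5,1} = 2
G(21) = mex{3,2,1,2,5} = 0
G(22) = mex{2,1,0,0,2} = 3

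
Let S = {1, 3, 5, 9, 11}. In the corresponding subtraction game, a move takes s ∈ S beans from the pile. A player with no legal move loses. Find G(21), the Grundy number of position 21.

G(0) = 0
G(1) = mex{0} = 1
G(2) = mex{1} = 0
G(3) = mex{0,0} = 1
G(4) = mex{1,1} = 0
G(5) = mex{0,0,0} = 1
G(6) = mex{1,1,1} = 0
G(7) = mex{0,0,0} = 1
G(8) = mex{1,1,1} = 0
G(9) = mex{0,0,0,0} = 1
G(10) = mex{1,1,1,1} = 0
G(11) = mex{0,0,0,0,0} = 1
G(12) = mex{1,1,1,1,1} = 0
G(13) = mex{0,0,0,0,0} = 1
G(14) = mex{1,1,1,1,1} = 0
G(15) = mex{0,0,0,0,0} = 1
G(16) = mex{1,1,1,1,1} = 0
G(17) = mex{0,0,0,0,0} = 1
G(18) = mex{1,1,1,1,1} = 0
G(19) = mex{0,0,0,0,0} = 1
G(20) = mex{1,1,1,1,1} = 0
G(21) = mex{0,0,0,0,0} = 1

1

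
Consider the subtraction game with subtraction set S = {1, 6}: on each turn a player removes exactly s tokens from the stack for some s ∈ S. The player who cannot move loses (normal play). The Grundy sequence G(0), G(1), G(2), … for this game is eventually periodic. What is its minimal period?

7

G(0) = 0
G(1) = mex{0} = 1
G(2) = mex{1} = 0
G(3) = mex{0} = 1
G(4) = mex{1} = 0
G(5) = mex{0} = 1
G(6) = mex{1,0} = 2
G(7) = mex{2,1} = 0
G(8) = mex{0,0} = 1
G(9) = mex{1,1} = 0
G(10) = mex{0,0} = 1
G(11) = mex{1,1} = 0
G(12) = mex{0,2} = 1
G(13) = mex{1,0} = 2
G(14) = mex{2,1} = 0
G(15) = mex{0,0} = 1
G(n+7) = G(n) holds for n = 0,…,5 (a full window of length max(S) = 6), so the sequence is purely periodic with period 7.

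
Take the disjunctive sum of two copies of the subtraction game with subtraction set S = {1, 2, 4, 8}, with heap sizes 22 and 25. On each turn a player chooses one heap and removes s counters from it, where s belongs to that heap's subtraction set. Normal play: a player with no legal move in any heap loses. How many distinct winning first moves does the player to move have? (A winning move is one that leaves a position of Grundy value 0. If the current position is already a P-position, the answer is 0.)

0

All heaps use S = {1, 2, 4, 8}:
G(0) = 0
G(1) = mex{0} = 1
G(2) = mex{1,0} = 2
G(3) = mex{2,1} = 0
G(4) = mex{0,2,0} = 1
G(5) = mex{1,0,1} = 2
G(6) = mex{2,1,2} = 0
G(7) = mex{0,2,0} = 1
G(8) = mex{1,0,1,0} = 2
G(9) = mex{2,1,2,1} = 0
G(10) = mex{0,2,0,2} = 1
G(11) = mex{1,0,1,0} = 2
G(12) = mex{2,1,2,1} = 0
G(13) = mex{0,2,0,2} = 1
G(14) = mex{1,0,1,0} = 2
G(15) = mex{2,1,2,1} = 0
G(16) = mex{0,2,0,2} = 1
G(17) = mex{1,0,1,0} = 2
G(18) = mex{2,1,2,1} = 0
G(19) = mex{0,2,0,2} = 1
G(20) = mex{1,0,1,0} = 2
G(21) = mex{2,1,2,1} = 0
G(22) = mex{0,2,0,2} = 1
G(23) = mex{1,0,1,0} = 2
G(24) = mex{2,1,2,1} = 0
G(25) = mex{0,2,0,2} = 1
Heap A: G(22) = 1.
Heap B: G(25) = 1.
Combined Grundy value = 1 ⊕ 1 = 0.
A winning move leaves total XOR = 0, i.e. changes one component's Grundy value g to g ⊕ X where X is the current total.
Heap A: target g' = 1⊕0 = 1, but every legal move changes the Grundy value (mex property), so 0 moves.
Heap B: target g' = 1⊕0 = 1, but every legal move changes the Grundy value (mex property), so 0 moves.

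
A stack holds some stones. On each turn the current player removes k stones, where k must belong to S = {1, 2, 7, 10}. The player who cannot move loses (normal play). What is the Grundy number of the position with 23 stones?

G(0) = 0
G(1) = mex{0} = 1
G(2) = mex{1,0} = 2
G(3) = mex{2,1} = 0
G(4) = mex{0,2} = 1
G(5) = mex{1,0} = 2
G(6) = mex{2,1} = 0
G(7) = mex{0,2,0} = 1
G(8) = mex{1,0,1} = 2
G(9) = mex{2,1,2} = 0
G(10) = mex{0,2,0,0} = 1
G(11) = mex{1,0,1,1} = 2
G(12) = mex{2,1,2,2} = 0
G(13) = mex{0,2,0,0} = 1
G(14) = mex{1,0,1,1} = 2
G(15) = mex{2,1,2,2} = 0
G(16) = mex{0,2,0,0} = 1
G(17) = mex{1,0,1,1} = 2
G(18) = mex{2,1,2,2} = 0
G(19) = mex{0,2,0,0} = 1
G(20) = mex{1,0,1,1} = 2
G(21) = mex{2,1,2,2} = 0
G(22) = mex{0,2,0,0} = 1
G(23) = mex{1,0,1,1} = 2

2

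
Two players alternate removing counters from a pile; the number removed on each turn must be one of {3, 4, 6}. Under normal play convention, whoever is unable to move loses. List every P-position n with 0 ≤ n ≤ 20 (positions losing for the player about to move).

0, 1, 2, 9, 10, 11, 18, 19, 20

n :  0  1  2  3  4  5  6  7  8  9 10 11 12 13 14 15 16 17 18 19 20
G :  0  0  0  1  1  1  2  2  2  0  0  0  1  1  1  2  2  2  0  0  0
P-positions are exactly the n with G(n) = 0.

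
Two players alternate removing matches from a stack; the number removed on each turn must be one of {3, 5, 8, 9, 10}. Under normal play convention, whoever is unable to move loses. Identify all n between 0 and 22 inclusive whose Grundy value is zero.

G(0) = 0
G(1) = mex{} = 0
G(2) = mex{} = 0
G(3) = mex{0} = 1
G(4) = mex{0} = 1
G(5) = mex{0,0} = 1
G(6) = mex{1,0} = 2
G(7) = mex{1,0} = 2
G(8) = mex{1,1,0} = 2
G(9) = mex{2,1,0,0} = 3
G(10) = mex{2,1,0,0,0} = 3
G(11) = mex{2,2,1,0,0} = 3
G(12) = mex{3,2,1,1,0} = 4
G(13) = mex{3,2,1,1,1} = 0
G(14) = mex{3,3,2,1,1} = 0
G(15) = mex{4,3,2,2,1} = 0
G(16) = mex{0,3,2,2,2} = 1
G(17) = mex{0,4,3,2,2} = 1
G(18) = mex{0,0,3,3,2} = 1
G(19) = mex{1,0,3,3,3} = 2
G(20) = mex{1,0,4,3,3} = 2
G(21) = mex{1,1,0,4,3} = 2
G(22) = mex{2,1,0,0,4} = 3
P-positions are exactly the n with G(n) = 0.

0, 1, 2, 13, 14, 15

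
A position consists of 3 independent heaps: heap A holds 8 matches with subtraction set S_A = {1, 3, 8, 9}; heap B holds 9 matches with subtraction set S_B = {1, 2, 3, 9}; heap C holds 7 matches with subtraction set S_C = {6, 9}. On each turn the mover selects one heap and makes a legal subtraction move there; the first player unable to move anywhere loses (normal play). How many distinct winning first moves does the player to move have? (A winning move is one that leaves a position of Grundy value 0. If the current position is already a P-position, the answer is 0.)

2

Heap A, S = {1, 3, 8, 9}:
n : 0 1 2 3 4 5 6 7 8
G : 0 1 0 1 0 1 0 1 2
G_A(8) = 2.
Heap B, S = {1, 2, 3, 9}:
n : 0 1 2 3 4 5 6 7 8 9
G : 0 1 2 3 0 1 2 3 0 1
G_B(9) = 1.
Heap C, S = {6, 9}:
n : 0 1 2 3 4 5 6 7
G : 0 0 0 0 0 0 1 1
G_C(7) = 1.
Combined Grundy value = 2 ⊕ 1 ⊕ 1 = 2.
A winning move leaves total XOR = 0, i.e. changes one component's Grundy value g to g ⊕ X where X is the current total.
Heap A: need g' = 2⊕2 = 0. Options: 8−1→G=1, 8−3→G=1, 8−8→G=0. Hits: 1.
Heap B: need g' = 1⊕2 = 3. Options: 9−1→G=0, 9−2→G=3, 9−3→G=2, 9−9→G=0. Hits: 1.
Heap C: need g' = 1⊕2 = 3. Options: 7−6→G=0. Hits: 0.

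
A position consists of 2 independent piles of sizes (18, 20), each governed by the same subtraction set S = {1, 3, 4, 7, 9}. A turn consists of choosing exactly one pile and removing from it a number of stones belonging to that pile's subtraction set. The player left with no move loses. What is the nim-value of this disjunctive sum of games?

All piles use S = {1, 3, 4, 7, 9}:
n :  0  1  2  3  4  5  6  7  8  9 10 11 12 13 14 15 16 17 18 19 20
G :  0  1  0  1  2  3  2  3  0  1  0  1  2  3  2  3  0  1  0  1  2
Pile A: G(18) = 0.
Pile B: G(20) = 2.
Combined Grundy value = 0 ⊕ 2 = 2.

2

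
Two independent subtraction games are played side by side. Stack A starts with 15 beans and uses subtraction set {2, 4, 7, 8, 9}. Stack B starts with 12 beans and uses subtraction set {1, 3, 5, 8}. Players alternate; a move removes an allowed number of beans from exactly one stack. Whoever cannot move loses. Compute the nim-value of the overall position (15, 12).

Stack A, S = {2, 4, 7, 8, 9}:
G(0) = 0
G(1) = mex{} = 0
G(2) = mex{0} = 1
G(3) = mex{0} = 1
G(4) = mex{1,0} = 2
G(5) = mex{1,0} = 2
G(6) = mex{2,1} = 0
G(7) = mex{2,1,0} = 3
G(8) = mex{0,2,0,0} = 1
G(9) = mex{3,2,1,0,0} = 4
G(10) = mex{1,0,1,1,0} = 2
G(11) = mex{4,3,2,1,1} = 0
G(12) = mex{2,1,2,2,1} = 0
G(13) = mex{0,4,0,2,2} = 1
G(14) = mex{0,2,3,0,2} = 1
G(15) = mex{1,0,1,3,0} = 2
G_A(15) = 2.
Stack B, S = {1, 3, 5, 8}:
n :  0  1  2  3  4  5  6  7  8  9 10 11 12
G :  0  1  0  1  0  1  0  1  2  3  2  3  2
G_B(12) = 2.
Combined Grundy value = 2 ⊕ 2 = 0.

0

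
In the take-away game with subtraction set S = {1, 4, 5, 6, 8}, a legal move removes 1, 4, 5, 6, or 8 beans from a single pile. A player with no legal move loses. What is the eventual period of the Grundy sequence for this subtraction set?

n :  0  1  2  3  4  5  6  7  8  9 10 11 12 13 14 15 16 17 18 19
G :  0  1  0  1  2  3  2  3  4  0  1  0  1  2  3  2  3  4  0  1
G(n+9) = G(n) holds for n = 0,…,7 (a full window of length max(S) = 8), so the sequence is purely periodic with period 9.

9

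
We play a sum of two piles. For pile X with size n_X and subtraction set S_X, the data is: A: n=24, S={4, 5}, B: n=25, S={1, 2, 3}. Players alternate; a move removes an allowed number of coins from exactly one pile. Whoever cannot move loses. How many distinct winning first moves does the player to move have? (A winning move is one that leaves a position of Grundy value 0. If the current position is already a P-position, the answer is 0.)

Pile A, S = {4, 5}:
n :  0  1  2  3  4  5  6  7  8  9 10 11 12 13 14 15 16 17 18 19 20 21 22 23 24
G :  0  0  0  0  1  1  1  1  2  0  0  0  0  1  1  1  1  2  0  0  0  0  1  1  1
G_A(24) = 1.
Pile B, S = {1, 2, 3}:
G(0) = 0
G(1) = mex{0} = 1
G(2) = mex{1,0} = 2
G(3) = mex{2,1,0} = 3
G(4) = mex{3,2,1} = 0
G(5) = mex{0,3,2} = 1
G(6) = mex{1,0,3} = 2
G(7) = mex{2,1,0} = 3
G(8) = mex{3,2,1} = 0
G(9) = mex{0,3,2} = 1
G(10) = mex{1,0,3} = 2
G(11) = mex{2,1,0} = 3
G(12) = mex{3,2,1} = 0
G(13) = mex{0,3,2} = 1
G(14) = mex{1,0,3} = 2
G(15) = mex{2,1,0} = 3
G(16) = mex{3,2,1} = 0
G(17) = mex{0,3,2} = 1
G(18) = mex{1,0,3} = 2
G(19) = mex{2,1,0} = 3
G(20) = mex{3,2,1} = 0
G(21) = mex{0,3,2} = 1
G(22) = mex{1,0,3} = 2
G(23) = mex{2,1,0} = 3
G(24) = mex{3,2,1} = 0
G(25) = mex{0,3,2} = 1
G_B(25) = 1.
Combined Grundy value = 1 ⊕ 1 = 0.
A winning move leaves total XOR = 0, i.e. changes one component's Grundy value g to g ⊕ X where X is the current total.
Pile A: target g' = 1⊕0 = 1, but every legal move changes the Grundy value (mex property), so 0 moves.
Pile B: target g' = 1⊕0 = 1, but every legal move changes the Grundy value (mex property), so 0 moves.

0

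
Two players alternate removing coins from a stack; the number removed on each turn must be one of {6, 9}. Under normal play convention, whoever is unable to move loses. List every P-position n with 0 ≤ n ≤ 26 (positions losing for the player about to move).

0, 1, 2, 3, 4, 5, 15, 16, 17, 18, 19, 20

G(0) = 0
G(1) = mex{} = 0
G(2) = mex{} = 0
G(3) = mex{} = 0
G(4) = mex{} = 0
G(5) = mex{} = 0
G(6) = mex{0} = 1
G(7) = mex{0} = 1
G(8) = mex{0} = 1
G(9) = mex{0,0} = 1
G(10) = mex{0,0} = 1
G(11) = mex{0,0} = 1
G(12) = mex{1,0} = 2
G(13) = mex{1,0} = 2
G(14) = mex{1,0} = 2
G(15) = mex{1,1} = 0
G(16) = mex{1,1} = 0
G(17) = mex{1,1} = 0
G(18) = mex{2,1} = 0
G(19) = mex{2,1} = 0
G(20) = mex{2,1} = 0
G(21) = mex{0,2} = 1
G(22) = mex{0,2} = 1
G(23) = mex{0,2} = 1
G(24) = mex{0,0} = 1
G(25) = mex{0,0} = 1
G(26) = mex{0,0} = 1
P-positions are exactly the n with G(n) = 0.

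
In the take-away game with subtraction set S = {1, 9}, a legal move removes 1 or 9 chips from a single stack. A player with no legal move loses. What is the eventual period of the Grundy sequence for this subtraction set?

n :  0  1  2  3  4  5  6  7  8  9 10 11 12 13 14
G :  0  1  0  1  0  1  0  1  0  1  0  1  0  1  0
G(n+2) = G(n) holds for n = 0,…,8 (a full window of length max(S) = 9), so the sequence is purely periodic with period 2.

2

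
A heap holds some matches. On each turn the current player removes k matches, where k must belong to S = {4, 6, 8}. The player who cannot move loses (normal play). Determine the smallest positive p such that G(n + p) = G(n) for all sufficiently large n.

12

n :  0  1  2  3  4  5  6  7  8  9 10 11 12 13 14 15 16 17 18 19 20 21 22 23 24 25
G :  0  0  0  0  1  1  1  1  2  2  2  2  0  0  0  0  1  1  1  1  2  2  2  2  0  0
G(n+12) = G(n) holds for n = 0,…,7 (a full window of length max(S) = 8), so the sequence is purely periodic with period 12.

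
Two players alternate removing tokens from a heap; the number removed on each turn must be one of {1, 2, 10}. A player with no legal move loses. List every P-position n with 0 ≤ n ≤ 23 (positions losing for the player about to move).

n :  0  1  2  3  4  5  6  7  8  9 10 11 12 13 14 15 16 17 18 19 20 21 22 23
G :  0  1  2  0  1  2  0  1  2  0  1  2  0  1  2  0  1  2  0  1  2  0  1  2
P-positions are exactly the n with G(n) = 0.

0, 3, 6, 9, 12, 15, 18, 21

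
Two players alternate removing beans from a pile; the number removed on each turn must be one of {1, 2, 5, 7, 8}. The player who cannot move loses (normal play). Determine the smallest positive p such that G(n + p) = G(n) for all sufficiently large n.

3

G(0) = 0
G(1) = mex{0} = 1
G(2) = mex{1,0} = 2
G(3) = mex{2,1} = 0
G(4) = mex{0,2} = 1
G(5) = mex{1,0,0} = 2
G(6) = mex{2,1,1} = 0
G(7) = mex{0,2,2,0} = 1
G(8) = mex{1,0,0,1,0} = 2
G(9) = mex{2,1,1,2,1} = 0
G(10) = mex{0,2,2,0,2} = 1
G(11) = mex{1,0,0,1,0} = 2
G(12) = mex{2,1,1,2,1} = 0
G(13) = mex{0,2,2,0,2} = 1
G(14) = mex{1,0,0,1,0} = 2
G(n+3) = G(n) holds for n = 0,…,7 (a full window of length max(S) = 8), so the sequence is purely periodic with period 3.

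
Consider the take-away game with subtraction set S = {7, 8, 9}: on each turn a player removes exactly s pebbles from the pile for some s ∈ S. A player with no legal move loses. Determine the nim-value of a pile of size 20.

0

G(0) = 0
G(1) = mex{} = 0
G(2) = mex{} = 0
G(3) = mex{} = 0
G(4) = mex{} = 0
G(5) = mex{} = 0
G(6) = mex{} = 0
G(7) = mex{0} = 1
G(8) = mex{0,0} = 1
G(9) = mex{0,0,0} = 1
G(10) = mex{0,0,0} = 1
G(11) = mex{0,0,0} = 1
G(12) = mex{0,0,0} = 1
G(13) = mex{0,0,0} = 1
G(14) = mex{1,0,0} = 2
G(15) = mex{1,1,0} = 2
G(16) = mex{1,1,1} = 0
G(17) = mex{1,1,1} = 0
G(18) = mex{1,1,1} = 0
G(19) = mex{1,1,1} = 0
G(20) = mex{1,1,1} = 0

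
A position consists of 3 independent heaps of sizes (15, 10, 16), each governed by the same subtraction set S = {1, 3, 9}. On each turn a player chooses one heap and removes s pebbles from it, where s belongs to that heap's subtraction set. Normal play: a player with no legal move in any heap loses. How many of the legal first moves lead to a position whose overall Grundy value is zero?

All heaps use S = {1, 3, 9}:
G(0) = 0
G(1) = mex{0} = 1
G(2) = mex{1} = 0
G(3) = mex{0,0} = 1
G(4) = mex{1,1} = 0
G(5) = mex{0,0} = 1
G(6) = mex{1,1} = 0
G(7) = mex{0,0} = 1
G(8) = mex{1,1} = 0
G(9) = mex{0,0,0} = 1
G(10) = mex{1,1,1} = 0
G(11) = mex{0,0,0} = 1
G(12) = mex{1,1,1} = 0
G(13) = mex{0,0,0} = 1
G(14) = mex{1,1,1} = 0
G(15) = mex{0,0,0} = 1
G(16) = mex{1,1,1} = 0
Heap A: G(15) = 1.
Heap B: G(10) = 0.
Heap C: G(16) = 0.
Combined Grundy value = 1 ⊕ 0 ⊕ 0 = 1.
A winning move leaves total XOR = 0, i.e. changes one component's Grundy value g to g ⊕ X where X is the current total.
Heap A: need g' = 1⊕1 = 0. Options: 15−1→G=0, 15−3→G=0, 15−9→G=0. Hits: 3.
Heap B: need g' = 0⊕1 = 1. Options: 10−1→G=1, 10−3→G=1, 10−9→G=1. Hits: 3.
Heap C: need g' = 0⊕1 = 1. Options: 16−1→G=1, 16−3→G=1, 16−9→G=1. Hits: 3.

9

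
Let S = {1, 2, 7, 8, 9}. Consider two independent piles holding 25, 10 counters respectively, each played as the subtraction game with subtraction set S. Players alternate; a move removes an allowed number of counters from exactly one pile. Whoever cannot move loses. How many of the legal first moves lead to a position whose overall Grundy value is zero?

1

All piles use S = {1, 2, 7, 8, 9}:
G(0) = 0
G(1) = mex{0} = 1
G(2) = mex{1,0} = 2
G(3) = mex{2,1} = 0
G(4) = mex{0,2} = 1
G(5) = mex{1,0} = 2
G(6) = mex{2,1} = 0
G(7) = mex{0,2,0} = 1
G(8) = mex{1,0,1,0} = 2
G(9) = mex{2,1,2,1,0} = 3
G(10) = mex{3,2,0,2,1} = 4
G(11) = mex{4,3,1,0,2} = 5
G(12) = mex{5,4,2,1,0} = 3
G(13) = mex{3,5,0,2,1} = 4
G(14) = mex{4,3,1,0,2} = 5
G(15) = mex{5,4,2,1,0} = 3
G(16) = mex{3,5,3,2,1} = 0
G(17) = mex{0,3,4,3,2} = 1
G(18) = mex{1,0,5,4,3} = 2
G(19) = mex{2,1,3,5,4} = 0
G(20) = mex{0,2,4,3,5} = 1
G(21) = mex{1,0,5,4,3} = 2
G(22) = mex{2,1,3,5,4} = 0
G(23) = mex{0,2,0,3,5} = 1
G(24) = mex{1,0,1,0,3} = 2
G(25) = mex{2,1,2,1,0} = 3
Pile A: G(25) = 3.
Pile B: G(10) = 4.
Combined Grundy value = 3 ⊕ 4 = 7.
A winning move leaves total XOR = 0, i.e. changes one component's Grundy value g to g ⊕ X where X is the current total.
Pile A: need g' = 3⊕7 = 4. Options: 25−1→G=2, 25−2→G=1, 25−7→G=2, 25−8→G=1, 25−9→G=0. Hits: 0.
Pile B: need g' = 4⊕7 = 3. Options: 10−1→G=3, 10−2→G=2, 10−7→G=0, 10−8→G=2, 10−9→G=1. Hits: 1.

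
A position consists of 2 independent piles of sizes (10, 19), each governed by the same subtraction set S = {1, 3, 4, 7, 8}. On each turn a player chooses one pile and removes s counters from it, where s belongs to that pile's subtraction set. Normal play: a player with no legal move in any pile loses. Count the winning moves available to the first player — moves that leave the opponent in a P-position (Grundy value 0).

All piles use S = {1, 3, 4, 7, 8}:
G(0) = 0
G(1) = mex{0} = 1
G(2) = mex{1} = 0
G(3) = mex{0,0} = 1
G(4) = mex{1,1,0} = 2
G(5) = mex{2,0,1} = 3
G(6) = mex{3,1,0} = 2
G(7) = mex{2,2,1,0} = 3
G(8) = mex{3,3,2,1,0} = 4
G(9) = mex{4,2,3,0,1} = 5
G(10) = mex{5,3,2,1,0} = 4
G(11) = mex{4,4,3,2,1} = 0
G(12) = mex{0,5,4,3,2} = 1
G(13) = mex{1,4,5,2,3} = 0
G(14) = mex{0,0,4,3,2} = 1
G(15) = mex{1,1,0,4,3} = 2
G(16) = mex{2,0,1,5,4} = 3
G(17) = mex{3,1,0,4,5} = 2
G(18) = mex{2,2,1,0,4} = 3
G(19) = mex{3,3,2,1,0} = 4
Pile A: G(10) = 4.
Pile B: G(19) = 4.
Combined Grundy value = 4 ⊕ 4 = 0.
A winning move leaves total XOR = 0, i.e. changes one component's Grundy value g to g ⊕ X where X is the current total.
Pile A: target g' = 4⊕0 = 4, but every legal move changes the Grundy value (mex property), so 0 moves.
Pile B: target g' = 4⊕0 = 4, but every legal move changes the Grundy value (mex property), so 0 moves.

0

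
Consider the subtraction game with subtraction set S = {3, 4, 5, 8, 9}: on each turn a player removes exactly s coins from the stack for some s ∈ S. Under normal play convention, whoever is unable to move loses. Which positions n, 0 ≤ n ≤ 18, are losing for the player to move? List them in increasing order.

0, 1, 2, 12, 13, 14

G(0) = 0
G(1) = mex{} = 0
G(2) = mex{} = 0
G(3) = mex{0} = 1
G(4) = mex{0,0} = 1
G(5) = mex{0,0,0} = 1
G(6) = mex{1,0,0} = 2
G(7) = mex{1,1,0} = 2
G(8) = mex{1,1,1,0} = 2
G(9) = mex{2,1,1,0,0} = 3
G(10) = mex{2,2,1,0,0} = 3
G(11) = mex{2,2,2,1,0} = 3
G(12) = mex{3,2,2,1,1} = 0
G(13) = mex{3,3,2,1,1} = 0
G(14) = mex{3,3,3,2,1} = 0
G(15) = mex{0,3,3,2,2} = 1
G(16) = mex{0,0,3,2,2} = 1
G(17) = mex{0,0,0,3,2} = 1
G(18) = mex{1,0,0,3,3} = 2
P-positions are exactly the n with G(n) = 0.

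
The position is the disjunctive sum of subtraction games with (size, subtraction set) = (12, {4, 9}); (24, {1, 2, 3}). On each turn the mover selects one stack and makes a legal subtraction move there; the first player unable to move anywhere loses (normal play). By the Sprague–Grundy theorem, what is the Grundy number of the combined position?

1

Stack A, S = {4, 9}:
G(0) = 0
G(1) = mex{} = 0
G(2) = mex{} = 0
G(3) = mex{} = 0
G(4) = mex{0} = 1
G(5) = mex{0} = 1
G(6) = mex{0} = 1
G(7) = mex{0} = 1
G(8) = mex{1} = 0
G(9) = mex{1,0} = 2
G(10) = mex{1,0} = 2
G(11) = mex{1,0} = 2
G(12) = mex{0,0} = 1
G_A(12) = 1.
Stack B, S = {1, 2, 3}:
n :  0  1  2  3  4  5  6  7  8  9 10 11 12 13 14 15 16 17 18 19 20 21 22 23 24
G :  0  1  2  3  0  1  2  3  0  1  2  3  0  1  2  3  0  1  2  3  0  1  2  3  0
G_B(24) = 0.
Combined Grundy value = 1 ⊕ 0 = 1.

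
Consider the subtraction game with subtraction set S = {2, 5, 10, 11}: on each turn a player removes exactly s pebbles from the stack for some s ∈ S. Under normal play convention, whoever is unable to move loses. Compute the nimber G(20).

0

n :  0  1  2  3  4  5  6  7  8  9 10 11 12 13 14 15 16 17 18 19 20
G :  0  0  1  1  0  2  1  0  0  1  1  2  2  3  3  4  0  3  1  2  0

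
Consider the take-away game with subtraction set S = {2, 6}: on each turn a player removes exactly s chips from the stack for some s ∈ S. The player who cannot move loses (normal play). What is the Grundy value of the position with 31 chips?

1

n :  0  1  2  3  4  5  6  7  8  9 10 11 12 13 14 15 16 17 18 19 20 21 22 23 24 25 26 27 28 29 30 31
G :  0  0  1  1  0  0  1  1  0  0  1  1  0  0  1  1  0  0  1  1  0  0  1  1  0  0  1  1  0  0  1  1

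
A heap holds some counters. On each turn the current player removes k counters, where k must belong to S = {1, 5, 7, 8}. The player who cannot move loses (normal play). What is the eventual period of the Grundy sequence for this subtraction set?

G(0) = 0
G(1) = mex{0} = 1
G(2) = mex{1} = 0
G(3) = mex{0} = 1
G(4) = mex{1} = 0
G(5) = mex{0,0} = 1
G(6) = mex{1,1} = 0
G(7) = mex{0,0,0} = 1
G(8) = mex{1,1,1,0} = 2
G(9) = mex{2,0,0,1} = 3
G(10) = mex{3,1,1,0} = 2
G(11) = mex{2,0,0,1} = 3
G(12) = mex{3,1,1,0} = 2
G(13) = mex{2,2,0,1} = 3
G(14) = mex{3,3,1,0} = 2
G(15) = mex{2,2,2,1} = 0
G(16) = mex{0,3,3,2} = 1
G(17) = mex{1,2,2,3} = 0
G(18) = mex{0,3,3,2} = 1
G(19) = mex{1,2,2,3} = 0
G(20) = mex{0,0,3,2} = 1
G(21) = mex{1,1,2,3} = 0
G(22) = mex{0,0,0,2} = 1
G(23) = mex{1,1,1,0} = 2
G(24) = mex{2,0,0,1} = 3
G(25) = mex{3,1,1,0} = 2
G(26) = mex{2,0,0,1} = 3
G(27) = mex{3,1,1,0} = 2
G(28) = mex{2,2,0,1} = 3
G(29) = mex{3,3,1,0} = 2
G(30) = mex{2,2,2,1} = 0
G(31) = mex{0,3,3,2} = 1
G(n+15) = G(n) holds for n = 0,…,7 (a full window of length max(S) = 8), so the sequence is purely periodic with period 15.

15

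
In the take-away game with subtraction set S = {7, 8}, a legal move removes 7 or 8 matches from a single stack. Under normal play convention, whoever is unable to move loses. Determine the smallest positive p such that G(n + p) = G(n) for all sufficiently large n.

G(0) = 0
G(1) = mex{} = 0
G(2) = mex{} = 0
G(3) = mex{} = 0
G(4) = mex{} = 0
G(5) = mex{} = 0
G(6) = mex{} = 0
G(7) = mex{0} = 1
G(8) = mex{0,0} = 1
G(9) = mex{0,0} = 1
G(10) = mex{0,0} = 1
G(11) = mex{0,0} = 1
G(12) = mex{0,0} = 1
G(13) = mex{0,0} = 1
G(14) = mex{1,0} = 2
G(15) = mex{1,1} = 0
G(16) = mex{1,1} = 0
G(17) = mex{1,1} = 0
G(18) = mex{1,1} = 0
G(19) = mex{1,1} = 0
G(20) = mex{1,1} = 0
G(21) = mex{2,1} = 0
G(22) = mex{0,2} = 1
G(23) = mex{0,0} = 1
G(24) = mex{0,0} = 1
G(25) = mex{0,0} = 1
G(26) = mex{0,0} = 1
G(27) = mex{0,0} = 1
G(28) = mex{0,0} = 1
G(29) = mex{1,0} = 2
G(30) = mex{1,1} = 0
G(31) = mex{1,1} = 0
G(n+15) = G(n) holds for n = 0,…,7 (a full window of length max(S) = 8), so the sequence is purely periodic with period 15.

15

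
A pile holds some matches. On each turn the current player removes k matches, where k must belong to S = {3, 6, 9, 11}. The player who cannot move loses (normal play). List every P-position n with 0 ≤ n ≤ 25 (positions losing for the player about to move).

G(0) = 0
G(1) = mex{} = 0
G(2) = mex{} = 0
G(3) = mex{0} = 1
G(4) = mex{0} = 1
G(5) = mex{0} = 1
G(6) = mex{1,0} = 2
G(7) = mex{1,0} = 2
G(8) = mex{1,0} = 2
G(9) = mex{2,1,0} = 3
G(10) = mex{2,1,0} = 3
G(11) = mex{2,1,0,0} = 3
G(12) = mex{3,2,1,0} = 4
G(13) = mex{3,2,1,0} = 4
G(14) = mex{3,2,1,1} = 0
G(15) = mex{4,3,2,1} = 0
G(16) = mex{4,3,2,1} = 0
G(17) = mex{0,3,2,2} = 1
G(18) = mex{0,4,3,2} = 1
G(19) = mex{0,4,3,2} = 1
G(20) = mex{1,0,3,3} = 2
G(21) = mex{1,0,4,3} = 2
G(22) = mex{1,0,4,3} = 2
G(23) = mex{2,1,0,4} = 3
G(24) = mex{2,1,0,4} = 3
G(25) = mex{2,1,0,0} = 3
P-positions are exactly the n with G(n) = 0.

0, 1, 2, 14, 15, 16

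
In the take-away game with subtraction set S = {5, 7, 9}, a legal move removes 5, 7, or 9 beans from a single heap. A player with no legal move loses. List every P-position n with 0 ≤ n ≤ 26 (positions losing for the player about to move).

G(0) = 0
G(1) = mex{} = 0
G(2) = mex{} = 0
G(3) = mex{} = 0
G(4) = mex{} = 0
G(5) = mex{0} = 1
G(6) = mex{0} = 1
G(7) = mex{0,0} = 1
G(8) = mex{0,0} = 1
G(9) = mex{0,0,0} = 1
G(10) = mex{1,0,0} = 2
G(11) = mex{1,0,0} = 2
G(12) = mex{1,1,0} = 2
G(13) = mex{1,1,0} = 2
G(14) = mex{1,1,1} = 0
G(15) = mex{2,1,1} = 0
G(16) = mex{2,1,1} = 0
G(17) = mex{2,2,1} = 0
G(18) = mex{2,2,1} = 0
G(19) = mex{0,2,2} = 1
G(20) = mex{0,2,2} = 1
G(21) = mex{0,0,2} = 1
G(22) = mex{0,0,2} = 1
G(23) = mex{0,0,0} = 1
G(24) = mex{1,0,0} = 2
G(25) = mex{1,0,0} = 2
G(26) = mex{1,1,0} = 2
P-positions are exactly the n with G(n) = 0.

0, 1, 2, 3, 4, 14, 15, 16, 17, 18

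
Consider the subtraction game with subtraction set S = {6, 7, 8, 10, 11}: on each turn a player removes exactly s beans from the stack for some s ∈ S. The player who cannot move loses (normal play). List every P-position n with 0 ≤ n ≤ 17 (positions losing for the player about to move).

n :  0  1  2  3  4  5  6  7  8  9 10 11 12 13 14 15 16 17
G :  0  0  0  0  0  0  1  1  1  1  1  1  2  2  2  2  2  0
P-positions are exactly the n with G(n) = 0.

0, 1, 2, 3, 4, 5, 17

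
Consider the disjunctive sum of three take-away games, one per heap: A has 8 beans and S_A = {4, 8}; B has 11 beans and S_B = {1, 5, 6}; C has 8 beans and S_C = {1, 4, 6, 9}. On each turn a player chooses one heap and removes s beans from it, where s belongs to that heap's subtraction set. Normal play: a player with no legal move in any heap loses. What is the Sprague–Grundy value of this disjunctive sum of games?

Heap A, S = {4, 8}:
n : 0 1 2 3 4 5 6 7 8
G : 0 0 0 0 1 1 1 1 2
G_A(8) = 2.
Heap B, S = {1, 5, 6}:
G(0) = 0
G(1) = mex{0} = 1
G(2) = mex{1} = 0
G(3) = mex{0} = 1
G(4) = mex{1} = 0
G(5) = mex{0,0} = 1
G(6) = mex{1,1,0} = 2
G(7) = mex{2,0,1} = 3
G(8) = mex{3,1,0} = 2
G(9) = mex{2,0,1} = 3
G(10) = mex{3,1,0} = 2
G(11) = mex{2,2,1} = 0
G_B(11) = 0.
Heap C, S = {1, 4, 6, 9}:
G(0) = 0
G(1) = mex{0} = 1
G(2) = mex{1} = 0
G(3) = mex{0} = 1
G(4) = mex{1,0} = 2
G(5) = mex{2,1} = 0
G(6) = mex{0,0,0} = 1
G(7) = mex{1,1,1} = 0
G(8) = mex{0,2,0} = 1
G_C(8) = 1.
Combined Grundy value = 2 ⊕ 0 ⊕ 1 = 3.

3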